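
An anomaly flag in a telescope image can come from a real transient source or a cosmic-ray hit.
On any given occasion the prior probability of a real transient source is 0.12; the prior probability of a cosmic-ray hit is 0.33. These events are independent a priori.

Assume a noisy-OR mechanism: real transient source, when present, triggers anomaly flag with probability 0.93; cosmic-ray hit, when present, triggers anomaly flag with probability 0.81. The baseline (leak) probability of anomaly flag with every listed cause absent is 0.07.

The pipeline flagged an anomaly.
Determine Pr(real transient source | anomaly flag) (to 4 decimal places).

Pr(real transient source | anomaly flag) ≈ 0.2896

Under noisy-OR, P(anomaly flag | causes) = 1 − (1−0.07)·∏(1−qᵢ) over the active causes.
By total probability over the 4 (real transient source, cosmic-ray hit) configurations:
  P(anomaly flag) = 0.07*0.88*0.67 + 0.8233*0.88*0.33 + 0.9349*0.12*0.67 + 0.987631*0.12*0.33
        = 0.041272 + 0.239086 + 0.075166 + 0.039110 = 0.394634
Keeping only the real transient source-present terms gives 0.114276, so
  P(real transient source | anomaly flag) = 0.114276 / 0.394634 ≈ 0.2896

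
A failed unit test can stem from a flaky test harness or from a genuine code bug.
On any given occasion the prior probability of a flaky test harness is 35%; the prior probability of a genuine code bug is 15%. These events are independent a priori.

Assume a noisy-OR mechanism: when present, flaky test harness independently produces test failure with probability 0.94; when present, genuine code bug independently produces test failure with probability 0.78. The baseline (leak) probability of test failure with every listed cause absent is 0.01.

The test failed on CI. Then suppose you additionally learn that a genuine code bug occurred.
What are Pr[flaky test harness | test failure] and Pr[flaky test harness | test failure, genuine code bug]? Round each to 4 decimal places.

Under noisy-OR, P(test failure | causes) = 1 − (1−0.01)·∏(1−qᵢ) over the active causes.
Sum P(test failure|·) weighted by the priors over the 4 (flaky test harness, genuine code bug) configurations:
  P(test failure) = 0.01*0.65*0.85 + 0.7822*0.65*0.15 + 0.9406*0.35*0.85 + 0.986932*0.35*0.15
        = 0.005525 + 0.076264 + 0.279828 + 0.051814 = 0.413431
Configurations with flaky test harness contribute 0.331642, so
  P(flaky test harness | test failure) = 0.331642 / 0.413431 ≈ 0.8022

With the extra evidence:
Enumerate both values of flaky test harness and weight by the priors:
  P(test failure | genuine code bug) = 0.7822×0.65 + 0.986932×0.35
        = 0.508430 + 0.345426 = 0.853856
Configurations with flaky test harness contribute 0.345426, so
  P(flaky test harness | test failure, genuine code bug) = 0.345426 / 0.853856 ≈ 0.4045

Pr[flaky test harness | test failure] ≈ 0.8022; Pr[flaky test harness | test failure, genuine code bug] ≈ 0.4045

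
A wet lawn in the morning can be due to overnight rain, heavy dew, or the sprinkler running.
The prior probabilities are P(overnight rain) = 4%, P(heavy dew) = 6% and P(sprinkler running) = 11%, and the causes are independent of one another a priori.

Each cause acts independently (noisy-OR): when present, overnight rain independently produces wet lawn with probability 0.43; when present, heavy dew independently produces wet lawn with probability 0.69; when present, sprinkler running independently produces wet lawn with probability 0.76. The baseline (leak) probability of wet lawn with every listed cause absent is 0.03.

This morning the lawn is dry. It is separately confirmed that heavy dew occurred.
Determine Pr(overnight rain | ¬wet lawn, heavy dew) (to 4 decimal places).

Pr(overnight rain | ¬wet lawn, heavy dew) ≈ 0.0232

Under noisy-OR, P(wet lawn | causes) = 1 − (1−0.03)·∏(1−qᵢ) over the active causes.
Enumerate the 4 (overnight rain, sprinkler running) configurations and weight by the priors:
  P(¬wet lawn | heavy dew) = 0.3007×0.96×0.89 + 0.072168×0.96×0.11 + 0.171399×0.04×0.89 + 0.041136×0.04×0.11
        = 0.256918 + 0.007621 + 0.006102 + 0.000181 = 0.270822
The terms with overnight rain present sum to 0.006283, so
  P(overnight rain | ¬wet lawn, heavy dew) = 0.006283 / 0.270822 ≈ 0.0232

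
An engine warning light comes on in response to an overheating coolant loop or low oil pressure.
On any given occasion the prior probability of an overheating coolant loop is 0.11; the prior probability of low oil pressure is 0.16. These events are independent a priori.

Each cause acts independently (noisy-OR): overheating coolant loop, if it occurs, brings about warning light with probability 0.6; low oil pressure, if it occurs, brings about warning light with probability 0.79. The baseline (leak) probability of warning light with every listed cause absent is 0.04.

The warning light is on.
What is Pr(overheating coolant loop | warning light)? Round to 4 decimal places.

Pr(overheating coolant loop | warning light) ≈ 0.3373

Under noisy-OR, P(warning light | causes) = 1 − (1−0.04)·∏(1−qᵢ) over the active causes.
By total probability over the 4 (overheating coolant loop, low oil pressure) configurations:
  P(warning light) = 0.04*0.89*0.84 + 0.7984*0.89*0.16 + 0.616*0.11*0.84 + 0.91936*0.11*0.16
        = 0.029904 + 0.113692 + 0.056918 + 0.016181 = 0.216695
The terms with overheating coolant loop present sum to 0.073099, so
  P(overheating coolant loop | warning light) = 0.073099 / 0.216695 ≈ 0.3373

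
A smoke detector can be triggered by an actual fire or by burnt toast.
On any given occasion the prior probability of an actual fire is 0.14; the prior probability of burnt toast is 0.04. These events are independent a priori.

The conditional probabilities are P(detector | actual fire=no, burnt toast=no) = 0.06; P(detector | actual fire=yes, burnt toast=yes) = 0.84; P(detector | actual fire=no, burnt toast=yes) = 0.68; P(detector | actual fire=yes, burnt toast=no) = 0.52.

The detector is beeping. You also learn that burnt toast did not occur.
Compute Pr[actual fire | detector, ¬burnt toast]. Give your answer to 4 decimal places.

Pr[actual fire | detector, ¬burnt toast] ≈ 0.5852

Sum P(detector|·) weighted by the priors over both values of actual fire:
  P(detector | ¬burnt toast) = 0.06·0.86 + 0.52·0.14
        = 0.051600 + 0.072800 = 0.124400
The terms with actual fire present sum to 0.072800, so
  P(actual fire | detector, ¬burnt toast) = 0.072800 / 0.124400 ≈ 0.5852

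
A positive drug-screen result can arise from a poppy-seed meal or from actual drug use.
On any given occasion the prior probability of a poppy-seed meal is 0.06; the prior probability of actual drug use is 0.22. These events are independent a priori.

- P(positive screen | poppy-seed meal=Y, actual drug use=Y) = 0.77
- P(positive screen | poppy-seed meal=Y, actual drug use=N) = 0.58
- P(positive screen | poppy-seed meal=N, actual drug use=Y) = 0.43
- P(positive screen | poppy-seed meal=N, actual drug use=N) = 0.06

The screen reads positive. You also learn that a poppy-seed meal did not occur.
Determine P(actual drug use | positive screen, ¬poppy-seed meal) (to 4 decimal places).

Enumerate both values of actual drug use and weight by the priors:
  P(positive screen | ¬poppy-seed meal) = 0.06*0.78 + 0.43*0.22
        = 0.046800 + 0.094600 = 0.141400
Configurations with actual drug use contribute 0.094600, so
  P(actual drug use | positive screen, ¬poppy-seed meal) = 0.094600 / 0.141400 ≈ 0.6690

P(actual drug use | positive screen, ¬poppy-seed meal) ≈ 0.6690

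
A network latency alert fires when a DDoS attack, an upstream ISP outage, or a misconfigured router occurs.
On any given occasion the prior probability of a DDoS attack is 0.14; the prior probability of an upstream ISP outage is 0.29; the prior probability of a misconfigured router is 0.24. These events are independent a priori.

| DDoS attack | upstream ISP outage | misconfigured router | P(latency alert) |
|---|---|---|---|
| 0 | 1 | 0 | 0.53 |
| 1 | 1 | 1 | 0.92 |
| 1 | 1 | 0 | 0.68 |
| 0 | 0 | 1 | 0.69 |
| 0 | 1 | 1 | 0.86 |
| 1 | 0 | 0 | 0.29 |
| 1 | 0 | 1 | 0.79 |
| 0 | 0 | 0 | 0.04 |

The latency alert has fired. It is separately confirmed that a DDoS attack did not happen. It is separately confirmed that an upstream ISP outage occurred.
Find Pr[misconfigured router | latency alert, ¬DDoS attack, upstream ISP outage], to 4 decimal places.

Pr[misconfigured router | latency alert, ¬DDoS attack, upstream ISP outage] ≈ 0.3388

P(latency alert | ¬DDoS attack, upstream ISP outage) = 0.53*0.76 + 0.86*0.24 = 0.402800 + 0.206400 = 0.609200
Restricting to configurations with misconfigured router present: 0.86*0.24 = 0.206400.
P(misconfigured router | latency alert, ¬DDoS attack, upstream ISP outage) = 0.206400 / 0.609200 ≈ 0.3388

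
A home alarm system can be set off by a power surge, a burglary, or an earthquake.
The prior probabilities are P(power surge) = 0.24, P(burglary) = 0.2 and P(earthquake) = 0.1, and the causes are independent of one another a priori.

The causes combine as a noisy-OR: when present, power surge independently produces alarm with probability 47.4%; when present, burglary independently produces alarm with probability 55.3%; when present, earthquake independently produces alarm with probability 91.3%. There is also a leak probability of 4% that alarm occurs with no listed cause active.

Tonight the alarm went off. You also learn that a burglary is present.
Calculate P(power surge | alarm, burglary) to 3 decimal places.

Under noisy-OR, P(alarm | causes) = 1 − (1−0.04)·∏(1−qᵢ) over the active causes.
P(alarm | burglary) = 0.57088×0.76×0.9 + 0.962667×0.76×0.1 + 0.774283×0.24×0.9 + 0.980363×0.24×0.1 = 0.390482 + 0.073163 + 0.167245 + 0.023529 = 0.654419
The power surge-present share is 0.167245 + 0.023529 = 0.190774.
So P(power surge | alarm, burglary) = 0.190774/0.654419 ≈ 0.292.

P(power surge | alarm, burglary) ≈ 0.292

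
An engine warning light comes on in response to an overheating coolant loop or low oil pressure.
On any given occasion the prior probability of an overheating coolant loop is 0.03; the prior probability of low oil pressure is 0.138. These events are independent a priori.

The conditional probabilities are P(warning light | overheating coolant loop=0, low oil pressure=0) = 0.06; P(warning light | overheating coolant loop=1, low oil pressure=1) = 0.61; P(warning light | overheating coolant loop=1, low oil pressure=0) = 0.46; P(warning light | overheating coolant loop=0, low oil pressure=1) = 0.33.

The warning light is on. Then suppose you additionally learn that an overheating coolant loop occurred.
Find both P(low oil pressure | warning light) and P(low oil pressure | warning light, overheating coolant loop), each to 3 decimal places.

Sum P(warning light|·) weighted by the priors over the 4 (overheating coolant loop, low oil pressure) configurations:
  P(warning light) = 0.06×0.97×0.862 + 0.33×0.97×0.138 + 0.46×0.03×0.862 + 0.61×0.03×0.138
        = 0.050168 + 0.044174 + 0.011896 + 0.002525 = 0.108763
The terms with low oil pressure present sum to 0.046699, so
  P(low oil pressure | warning light) = 0.046699 / 0.108763 ≈ 0.429

With the extra evidence:
Weight on low oil pressure=true, given the evidence: 0.61*0.138 = 0.084180
The normalizing constant is 0.46*0.862 + 0.61*0.138 = 0.480700
P(low oil pressure | warning light, overheating coolant loop) = 0.084180/0.480700 ≈ 0.175

P(low oil pressure | warning light) ≈ 0.429; P(low oil pressure | warning light, overheating coolant loop) ≈ 0.175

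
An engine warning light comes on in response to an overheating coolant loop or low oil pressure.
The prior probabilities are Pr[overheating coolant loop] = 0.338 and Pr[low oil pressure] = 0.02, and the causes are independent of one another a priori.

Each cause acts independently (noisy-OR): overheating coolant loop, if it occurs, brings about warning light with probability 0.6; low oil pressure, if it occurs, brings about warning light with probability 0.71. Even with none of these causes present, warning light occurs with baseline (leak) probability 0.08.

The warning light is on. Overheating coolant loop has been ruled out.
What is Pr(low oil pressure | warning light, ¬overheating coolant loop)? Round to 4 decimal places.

Under noisy-OR, P(warning light | causes) = 1 − (1−0.08)·∏(1−qᵢ) over the active causes.
Numerator (weight on configurations with low oil pressure): 0.7332*0.02 = 0.014664
Denominator P(warning light | ¬overheating coolant loop): 0.08*0.98 + 0.7332*0.02 = 0.093064
Posterior = 0.014664 / 0.093064 ≈ 0.1576

Pr(low oil pressure | warning light, ¬overheating coolant loop) ≈ 0.1576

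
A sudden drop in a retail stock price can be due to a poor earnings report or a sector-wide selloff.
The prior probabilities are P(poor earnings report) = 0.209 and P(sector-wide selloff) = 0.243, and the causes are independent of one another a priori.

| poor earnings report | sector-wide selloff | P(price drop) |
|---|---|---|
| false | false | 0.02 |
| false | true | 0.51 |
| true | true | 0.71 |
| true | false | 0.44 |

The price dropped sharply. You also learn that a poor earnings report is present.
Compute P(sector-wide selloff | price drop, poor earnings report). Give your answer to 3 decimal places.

P(sector-wide selloff | price drop, poor earnings report) ≈ 0.341

Weight on sector-wide selloff=true, given the evidence: 0.71·0.243 = 0.172530
Denominator P(price drop | poor earnings report): 0.44·0.757 + 0.71·0.243 = 0.505610
P(sector-wide selloff | price drop, poor earnings report) = 0.172530/0.505610 ≈ 0.341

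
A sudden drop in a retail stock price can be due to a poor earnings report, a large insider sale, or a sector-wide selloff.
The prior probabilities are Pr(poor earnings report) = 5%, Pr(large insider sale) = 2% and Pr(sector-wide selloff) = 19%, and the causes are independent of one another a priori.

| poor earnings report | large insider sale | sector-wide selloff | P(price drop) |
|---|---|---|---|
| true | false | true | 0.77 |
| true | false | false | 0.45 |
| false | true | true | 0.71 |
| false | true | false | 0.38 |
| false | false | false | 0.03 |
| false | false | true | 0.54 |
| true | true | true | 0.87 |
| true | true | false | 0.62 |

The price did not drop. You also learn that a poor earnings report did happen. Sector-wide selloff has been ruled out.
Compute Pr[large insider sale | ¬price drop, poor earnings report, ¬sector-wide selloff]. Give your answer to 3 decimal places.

P(¬price drop | poor earnings report, ¬sector-wide selloff) = 0.55×0.98 + 0.38×0.02 = 0.539000 + 0.007600 = 0.546600
The large insider sale-present share is 0.38×0.02 = 0.007600.
Hence the posterior is 0.007600/0.546600 ≈ 0.014.

Pr[large insider sale | ¬price drop, poor earnings report, ¬sector-wide selloff] ≈ 0.014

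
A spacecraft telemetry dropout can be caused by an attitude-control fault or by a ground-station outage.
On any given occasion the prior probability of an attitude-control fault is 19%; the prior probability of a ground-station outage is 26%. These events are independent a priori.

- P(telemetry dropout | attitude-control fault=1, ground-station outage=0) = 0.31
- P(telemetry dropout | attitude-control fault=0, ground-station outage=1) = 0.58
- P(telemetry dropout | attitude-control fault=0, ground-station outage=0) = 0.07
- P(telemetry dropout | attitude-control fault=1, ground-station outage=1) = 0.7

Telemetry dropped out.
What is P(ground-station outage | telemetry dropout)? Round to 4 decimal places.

P(ground-station outage | telemetry dropout) ≈ 0.6469

P(telemetry dropout) = 0.07*0.81*0.74 + 0.58*0.81*0.26 + 0.31*0.19*0.74 + 0.7*0.19*0.26 = 0.041958 + 0.122148 + 0.043586 + 0.034580 = 0.242272
Of this, 0.156728 comes from 0.122148 + 0.034580 (the ground-station outage=true cases).
Hence the posterior is 0.156728/0.242272 ≈ 0.6469.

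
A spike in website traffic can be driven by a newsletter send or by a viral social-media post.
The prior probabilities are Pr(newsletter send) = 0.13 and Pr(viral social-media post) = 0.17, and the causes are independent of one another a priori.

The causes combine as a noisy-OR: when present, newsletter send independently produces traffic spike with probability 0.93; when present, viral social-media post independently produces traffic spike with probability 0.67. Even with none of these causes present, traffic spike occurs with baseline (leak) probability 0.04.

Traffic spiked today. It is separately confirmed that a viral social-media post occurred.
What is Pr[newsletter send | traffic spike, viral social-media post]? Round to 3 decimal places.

Under noisy-OR, P(traffic spike | causes) = 1 − (1−0.04)·∏(1−qᵢ) over the active causes.
P(traffic spike | viral social-media post) = 0.6832·0.87 + 0.977824·0.13 = 0.594384 + 0.127117 = 0.721501
Restricting to configurations with newsletter send present: 0.977824·0.13 = 0.127117.
P(newsletter send | traffic spike, viral social-media post) = 0.127117 / 0.721501 ≈ 0.176

Pr[newsletter send | traffic spike, viral social-media post] ≈ 0.176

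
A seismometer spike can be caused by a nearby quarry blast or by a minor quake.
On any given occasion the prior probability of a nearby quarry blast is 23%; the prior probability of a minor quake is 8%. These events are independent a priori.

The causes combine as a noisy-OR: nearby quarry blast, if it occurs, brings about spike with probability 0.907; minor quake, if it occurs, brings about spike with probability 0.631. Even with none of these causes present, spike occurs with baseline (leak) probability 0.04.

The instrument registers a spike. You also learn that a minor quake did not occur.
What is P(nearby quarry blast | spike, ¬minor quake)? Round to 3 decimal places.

Under noisy-OR, P(spike | causes) = 1 − (1−0.04)·∏(1−qᵢ) over the active causes.
P(spike | ¬minor quake) = 0.04·0.77 + 0.91072·0.23 = 0.030800 + 0.209466 = 0.240266
Of this, 0.209466 comes from 0.91072·0.23 (the nearby quarry blast=true cases).
Hence the posterior is 0.209466/0.240266 ≈ 0.872.

P(nearby quarry blast | spike, ¬minor quake) ≈ 0.872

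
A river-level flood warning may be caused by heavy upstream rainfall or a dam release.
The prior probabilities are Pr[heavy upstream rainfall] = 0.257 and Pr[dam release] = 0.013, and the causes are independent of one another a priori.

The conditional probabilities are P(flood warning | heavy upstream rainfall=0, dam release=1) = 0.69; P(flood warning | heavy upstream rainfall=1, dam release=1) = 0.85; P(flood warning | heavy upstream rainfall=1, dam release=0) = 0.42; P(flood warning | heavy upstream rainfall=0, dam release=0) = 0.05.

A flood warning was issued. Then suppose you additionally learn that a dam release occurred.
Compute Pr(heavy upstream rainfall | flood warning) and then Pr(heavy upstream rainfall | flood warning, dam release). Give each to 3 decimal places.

Pr(heavy upstream rainfall | flood warning) ≈ 0.716; Pr(heavy upstream rainfall | flood warning, dam release) ≈ 0.299

Numerator (weight on configurations with heavy upstream rainfall): 0.106537 + 0.002840 = 0.109377
Denominator P(flood warning): 0.05·0.743·0.987 + 0.69·0.743·0.013 + 0.42·0.257·0.987 + 0.85·0.257·0.013 = 0.152709
Posterior = 0.109377 / 0.152709 ≈ 0.716

Now also conditioning on dam release=true:
Numerator (weight on configurations with heavy upstream rainfall): 0.85·0.257 = 0.218450
The normalizing constant is 0.69·0.743 + 0.85·0.257 = 0.731120
Posterior = 0.218450 / 0.731120 ≈ 0.299
— dam release explains away the evidence for heavy upstream rainfall.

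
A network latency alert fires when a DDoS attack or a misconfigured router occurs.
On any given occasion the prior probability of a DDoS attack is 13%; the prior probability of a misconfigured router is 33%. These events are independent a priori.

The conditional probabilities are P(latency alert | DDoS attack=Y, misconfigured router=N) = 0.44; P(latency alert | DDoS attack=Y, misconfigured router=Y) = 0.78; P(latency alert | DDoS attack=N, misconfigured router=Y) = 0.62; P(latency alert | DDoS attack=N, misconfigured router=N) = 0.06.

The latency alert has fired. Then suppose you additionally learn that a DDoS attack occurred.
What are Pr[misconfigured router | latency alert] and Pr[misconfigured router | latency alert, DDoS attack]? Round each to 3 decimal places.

Pr[misconfigured router | latency alert] ≈ 0.743; Pr[misconfigured router | latency alert, DDoS attack] ≈ 0.466

P(latency alert) = 0.06·0.87·0.67 + 0.62·0.87·0.33 + 0.44·0.13·0.67 + 0.78·0.13·0.33 = 0.034974 + 0.178002 + 0.038324 + 0.033462 = 0.284762
The misconfigured router-present share is 0.178002 + 0.033462 = 0.211464.
P(misconfigured router | latency alert) = 0.211464 / 0.284762 ≈ 0.743

Now condition on the additional information:
For the numerator, keep only misconfigured router=true terms: 0.78·0.33 = 0.257400
Normalizer over all consistent configurations: 0.44·0.67 + 0.78·0.33 = 0.552200
P(misconfigured router | latency alert, DDoS attack) = 0.257400/0.552200 ≈ 0.466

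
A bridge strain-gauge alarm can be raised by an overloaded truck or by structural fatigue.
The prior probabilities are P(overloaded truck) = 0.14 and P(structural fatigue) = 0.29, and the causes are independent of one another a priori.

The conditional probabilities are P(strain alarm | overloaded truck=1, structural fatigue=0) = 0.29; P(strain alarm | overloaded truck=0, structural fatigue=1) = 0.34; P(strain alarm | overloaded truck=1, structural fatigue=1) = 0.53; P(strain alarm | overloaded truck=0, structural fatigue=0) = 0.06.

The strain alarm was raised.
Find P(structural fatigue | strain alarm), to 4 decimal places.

P(strain alarm) = 0.06*0.86*0.71 + 0.34*0.86*0.29 + 0.29*0.14*0.71 + 0.53*0.14*0.29 = 0.036636 + 0.084796 + 0.028826 + 0.021518 = 0.171776
The structural fatigue-present share is 0.084796 + 0.021518 = 0.106314.
So P(structural fatigue | strain alarm) = 0.106314/0.171776 ≈ 0.6189.

P(structural fatigue | strain alarm) ≈ 0.6189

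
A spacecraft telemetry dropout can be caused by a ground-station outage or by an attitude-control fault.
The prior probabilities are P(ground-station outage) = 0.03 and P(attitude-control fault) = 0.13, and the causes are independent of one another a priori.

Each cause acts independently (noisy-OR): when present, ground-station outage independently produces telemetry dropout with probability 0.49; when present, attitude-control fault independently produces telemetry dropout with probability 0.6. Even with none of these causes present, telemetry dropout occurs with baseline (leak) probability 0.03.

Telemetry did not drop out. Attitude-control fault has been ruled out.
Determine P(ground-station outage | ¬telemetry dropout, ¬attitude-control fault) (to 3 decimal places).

Under noisy-OR, P(telemetry dropout | causes) = 1 − (1−0.03)·∏(1−qᵢ) over the active causes.
Sum P(¬telemetry dropout|·) weighted by the priors over both values of ground-station outage:
  P(¬telemetry dropout | ¬attitude-control fault) = 0.97×0.97 + 0.4947×0.03
        = 0.940900 + 0.014841 = 0.955741
Keeping only the ground-station outage-present terms gives 0.014841, so
  P(ground-station outage | ¬telemetry dropout, ¬attitude-control fault) = 0.014841 / 0.955741 ≈ 0.016

P(ground-station outage | ¬telemetry dropout, ¬attitude-control fault) ≈ 0.016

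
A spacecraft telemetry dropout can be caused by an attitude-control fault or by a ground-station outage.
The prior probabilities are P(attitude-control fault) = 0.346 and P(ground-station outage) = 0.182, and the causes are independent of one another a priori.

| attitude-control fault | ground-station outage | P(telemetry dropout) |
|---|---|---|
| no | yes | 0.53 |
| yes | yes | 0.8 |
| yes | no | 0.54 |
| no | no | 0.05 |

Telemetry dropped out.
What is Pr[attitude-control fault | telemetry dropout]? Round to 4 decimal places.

P(telemetry dropout) = 0.05×0.654×0.818 + 0.53×0.654×0.182 + 0.54×0.346×0.818 + 0.8×0.346×0.182 = 0.026749 + 0.063085 + 0.152835 + 0.050378 = 0.293047
Of this, 0.203213 comes from 0.152835 + 0.050378 (the attitude-control fault=true cases).
So P(attitude-control fault | telemetry dropout) = 0.203213/0.293047 ≈ 0.6934.

Pr[attitude-control fault | telemetry dropout] ≈ 0.6934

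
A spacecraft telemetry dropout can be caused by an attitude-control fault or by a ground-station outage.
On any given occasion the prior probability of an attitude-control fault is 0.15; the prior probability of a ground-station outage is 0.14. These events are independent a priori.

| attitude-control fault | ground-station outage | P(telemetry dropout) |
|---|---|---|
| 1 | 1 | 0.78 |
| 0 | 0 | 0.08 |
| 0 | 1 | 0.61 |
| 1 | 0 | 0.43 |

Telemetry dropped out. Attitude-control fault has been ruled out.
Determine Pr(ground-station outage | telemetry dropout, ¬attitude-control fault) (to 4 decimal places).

Pr(ground-station outage | telemetry dropout, ¬attitude-control fault) ≈ 0.5538

P(telemetry dropout | ¬attitude-control fault) = 0.08×0.86 + 0.61×0.14 = 0.068800 + 0.085400 = 0.154200
Restricting to configurations with ground-station outage present: 0.61×0.14 = 0.085400.
P(ground-station outage | telemetry dropout, ¬attitude-control fault) = 0.085400 / 0.154200 ≈ 0.5538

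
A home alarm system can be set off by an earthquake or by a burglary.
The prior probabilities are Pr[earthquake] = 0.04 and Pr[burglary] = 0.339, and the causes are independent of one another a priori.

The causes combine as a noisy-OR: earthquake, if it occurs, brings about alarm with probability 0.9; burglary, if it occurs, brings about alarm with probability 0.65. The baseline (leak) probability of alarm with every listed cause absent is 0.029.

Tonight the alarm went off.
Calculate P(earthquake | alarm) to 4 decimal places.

P(earthquake | alarm) ≈ 0.1368

Under noisy-OR, P(alarm | causes) = 1 − (1−0.029)·∏(1−qᵢ) over the active causes.
Numerator (weight on configurations with earthquake): 0.023873 + 0.013099 = 0.036972
Denominator P(alarm): 0.029×0.96×0.661 + 0.66015×0.96×0.339 + 0.9029×0.04×0.661 + 0.966015×0.04×0.339 = 0.270213
Posterior = 0.036972 / 0.270213 ≈ 0.1368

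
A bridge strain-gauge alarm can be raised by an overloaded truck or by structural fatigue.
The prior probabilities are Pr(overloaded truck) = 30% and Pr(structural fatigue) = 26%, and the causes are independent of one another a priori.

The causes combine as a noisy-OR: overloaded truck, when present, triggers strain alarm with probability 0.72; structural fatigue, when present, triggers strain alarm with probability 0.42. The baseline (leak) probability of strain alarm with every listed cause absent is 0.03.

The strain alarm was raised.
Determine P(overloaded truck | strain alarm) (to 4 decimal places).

P(overloaded truck | strain alarm) ≈ 0.7050

Under noisy-OR, P(strain alarm | causes) = 1 − (1−0.03)·∏(1−qᵢ) over the active causes.
Weight on overloaded truck=true, given the evidence: 0.161705 + 0.065713 = 0.227418
Denominator P(strain alarm): 0.03*0.7*0.74 + 0.4374*0.7*0.26 + 0.7284*0.3*0.74 + 0.842472*0.3*0.26 = 0.322565
Posterior = 0.227418 / 0.322565 ≈ 0.7050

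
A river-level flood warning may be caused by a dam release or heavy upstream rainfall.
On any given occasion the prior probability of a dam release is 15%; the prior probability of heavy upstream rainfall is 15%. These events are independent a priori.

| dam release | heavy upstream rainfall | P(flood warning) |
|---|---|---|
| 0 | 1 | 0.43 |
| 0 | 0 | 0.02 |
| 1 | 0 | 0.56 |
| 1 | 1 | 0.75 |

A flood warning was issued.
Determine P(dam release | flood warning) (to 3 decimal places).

P(dam release | flood warning) ≈ 0.560

Sum P(flood warning|·) weighted by the priors over the 4 (dam release, heavy upstream rainfall) configurations:
  P(flood warning) = 0.02·0.85·0.85 + 0.43·0.85·0.15 + 0.56·0.15·0.85 + 0.75·0.15·0.15
        = 0.014450 + 0.054825 + 0.071400 + 0.016875 = 0.157550
The terms with dam release present sum to 0.088275, so
  P(dam release | flood warning) = 0.088275 / 0.157550 ≈ 0.560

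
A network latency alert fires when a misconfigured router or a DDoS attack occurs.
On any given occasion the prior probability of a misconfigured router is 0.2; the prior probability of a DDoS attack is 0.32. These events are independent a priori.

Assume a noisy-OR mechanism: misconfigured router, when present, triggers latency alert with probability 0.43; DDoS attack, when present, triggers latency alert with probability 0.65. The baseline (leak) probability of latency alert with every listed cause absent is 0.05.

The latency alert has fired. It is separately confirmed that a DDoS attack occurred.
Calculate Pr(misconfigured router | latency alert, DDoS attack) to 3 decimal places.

Under noisy-OR, P(latency alert | causes) = 1 − (1−0.05)·∏(1−qᵢ) over the active causes.
Numerator (weight on configurations with misconfigured router): 0.810475×0.2 = 0.162095
Normalizer over all consistent configurations: 0.6675×0.8 + 0.810475×0.2 = 0.696095
Posterior = 0.162095 / 0.696095 ≈ 0.233

Pr(misconfigured router | latency alert, DDoS attack) ≈ 0.233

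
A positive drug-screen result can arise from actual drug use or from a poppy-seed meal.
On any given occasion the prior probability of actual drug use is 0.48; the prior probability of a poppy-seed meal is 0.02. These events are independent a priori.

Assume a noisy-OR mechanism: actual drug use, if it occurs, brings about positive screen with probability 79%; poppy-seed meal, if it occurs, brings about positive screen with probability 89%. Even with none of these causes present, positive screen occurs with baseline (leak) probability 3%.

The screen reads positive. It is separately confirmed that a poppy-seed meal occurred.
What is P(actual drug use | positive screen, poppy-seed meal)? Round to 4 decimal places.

Under noisy-OR, P(positive screen | causes) = 1 − (1−0.03)·∏(1−qᵢ) over the active causes.
By total probability over both values of actual drug use:
  P(positive screen | poppy-seed meal) = 0.8933×0.52 + 0.977593×0.48
        = 0.464516 + 0.469245 = 0.933761
Keeping only the actual drug use-present terms gives 0.469245, so
  P(actual drug use | positive screen, poppy-seed meal) = 0.469245 / 0.933761 ≈ 0.5025

P(actual drug use | positive screen, poppy-seed meal) ≈ 0.5025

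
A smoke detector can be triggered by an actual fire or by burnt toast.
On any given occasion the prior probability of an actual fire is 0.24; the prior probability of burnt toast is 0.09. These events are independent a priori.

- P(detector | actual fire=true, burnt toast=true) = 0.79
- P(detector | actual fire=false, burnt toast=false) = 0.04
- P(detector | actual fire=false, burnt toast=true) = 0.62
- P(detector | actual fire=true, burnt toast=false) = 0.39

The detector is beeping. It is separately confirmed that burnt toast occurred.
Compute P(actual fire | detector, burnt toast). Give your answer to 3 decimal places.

P(actual fire | detector, burnt toast) ≈ 0.287

P(detector | burnt toast) = 0.62*0.76 + 0.79*0.24 = 0.471200 + 0.189600 = 0.660800
Restricting to configurations with actual fire present: 0.79*0.24 = 0.189600.
P(actual fire | detector, burnt toast) = 0.189600 / 0.660800 ≈ 0.287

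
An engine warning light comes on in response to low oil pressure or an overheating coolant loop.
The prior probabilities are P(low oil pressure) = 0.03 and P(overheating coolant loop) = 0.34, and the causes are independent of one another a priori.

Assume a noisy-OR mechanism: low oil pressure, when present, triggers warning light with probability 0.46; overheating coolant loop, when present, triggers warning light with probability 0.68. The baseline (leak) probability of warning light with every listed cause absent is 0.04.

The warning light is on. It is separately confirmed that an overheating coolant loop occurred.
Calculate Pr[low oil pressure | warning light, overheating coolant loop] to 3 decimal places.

Under noisy-OR, P(warning light | causes) = 1 − (1−0.04)·∏(1−qᵢ) over the active causes.
By total probability over both values of low oil pressure:
  P(warning light | overheating coolant loop) = 0.6928*0.97 + 0.834112*0.03
        = 0.672016 + 0.025023 = 0.697039
The terms with low oil pressure present sum to 0.025023, so
  P(low oil pressure | warning light, overheating coolant loop) = 0.025023 / 0.697039 ≈ 0.036

Pr[low oil pressure | warning light, overheating coolant loop] ≈ 0.036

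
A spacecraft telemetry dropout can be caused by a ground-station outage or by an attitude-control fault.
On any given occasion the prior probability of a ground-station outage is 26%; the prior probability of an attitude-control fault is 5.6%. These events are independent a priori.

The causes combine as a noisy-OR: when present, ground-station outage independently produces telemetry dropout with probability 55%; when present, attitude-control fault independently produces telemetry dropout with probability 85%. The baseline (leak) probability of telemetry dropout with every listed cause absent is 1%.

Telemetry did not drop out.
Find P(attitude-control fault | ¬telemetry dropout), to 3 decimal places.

P(attitude-control fault | ¬telemetry dropout) ≈ 0.009

Under noisy-OR, P(telemetry dropout | causes) = 1 − (1−0.01)·∏(1−qᵢ) over the active causes.
P(¬telemetry dropout) = 0.99*0.74*0.944 + 0.1485*0.74*0.056 + 0.4455*0.26*0.944 + 0.066825*0.26*0.056 = 0.691574 + 0.006154 + 0.109344 + 0.000973 = 0.808045
Restricting to configurations with attitude-control fault present: 0.006154 + 0.000973 = 0.007127.
P(attitude-control fault | ¬telemetry dropout) = 0.007127 / 0.808045 ≈ 0.009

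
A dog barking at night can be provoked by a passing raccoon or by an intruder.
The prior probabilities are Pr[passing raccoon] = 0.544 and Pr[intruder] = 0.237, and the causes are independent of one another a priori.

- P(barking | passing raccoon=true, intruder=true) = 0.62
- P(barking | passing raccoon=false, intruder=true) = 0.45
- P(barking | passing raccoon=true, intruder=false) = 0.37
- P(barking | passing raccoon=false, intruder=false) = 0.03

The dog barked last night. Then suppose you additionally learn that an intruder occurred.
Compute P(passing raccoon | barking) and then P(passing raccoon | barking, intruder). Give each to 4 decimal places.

P(barking) = 0.03*0.456*0.763 + 0.45*0.456*0.237 + 0.37*0.544*0.763 + 0.62*0.544*0.237 = 0.010438 + 0.048632 + 0.153577 + 0.079935 = 0.292582
Of this, 0.233512 comes from 0.153577 + 0.079935 (the passing raccoon=true cases).
So P(passing raccoon | barking) = 0.233512/0.292582 ≈ 0.7981.

Now condition on the additional information:
Weight on passing raccoon=true, given the evidence: 0.62*0.544 = 0.337280
Denominator P(barking | intruder): 0.45*0.456 + 0.62*0.544 = 0.542480
Posterior = 0.337280 / 0.542480 ≈ 0.6217
Conditioning on intruder lowers the posterior on passing raccoon: the classic explaining-away effect in a common-effect structure.

P(passing raccoon | barking) ≈ 0.7981; P(passing raccoon | barking, intruder) ≈ 0.6217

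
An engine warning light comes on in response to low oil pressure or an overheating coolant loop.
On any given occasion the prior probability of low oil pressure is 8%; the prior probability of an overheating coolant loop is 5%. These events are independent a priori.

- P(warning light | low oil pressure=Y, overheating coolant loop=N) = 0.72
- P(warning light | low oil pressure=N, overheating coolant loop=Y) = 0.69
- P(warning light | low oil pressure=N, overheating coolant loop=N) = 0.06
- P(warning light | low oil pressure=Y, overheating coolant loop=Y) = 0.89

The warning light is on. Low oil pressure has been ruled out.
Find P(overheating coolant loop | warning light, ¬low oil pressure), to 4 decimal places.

P(overheating coolant loop | warning light, ¬low oil pressure) ≈ 0.3770

P(warning light | ¬low oil pressure) = 0.06×0.95 + 0.69×0.05 = 0.057000 + 0.034500 = 0.091500
Of this, 0.034500 comes from 0.69×0.05 (the overheating coolant loop=true cases).
So P(overheating coolant loop | warning light, ¬low oil pressure) = 0.034500/0.091500 ≈ 0.3770.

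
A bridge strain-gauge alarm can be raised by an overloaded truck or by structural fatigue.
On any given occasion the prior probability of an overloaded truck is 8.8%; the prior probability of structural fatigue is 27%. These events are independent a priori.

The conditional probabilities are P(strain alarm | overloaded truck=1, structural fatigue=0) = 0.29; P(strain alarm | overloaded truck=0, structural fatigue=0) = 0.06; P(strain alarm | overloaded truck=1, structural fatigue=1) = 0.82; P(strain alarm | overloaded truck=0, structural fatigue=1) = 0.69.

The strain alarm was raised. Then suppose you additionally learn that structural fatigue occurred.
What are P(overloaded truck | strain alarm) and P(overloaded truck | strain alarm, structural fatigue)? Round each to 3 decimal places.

P(strain alarm) = 0.06*0.912*0.73 + 0.69*0.912*0.27 + 0.29*0.088*0.73 + 0.82*0.088*0.27 = 0.039946 + 0.169906 + 0.018630 + 0.019483 = 0.247965
The overloaded truck-present share is 0.018630 + 0.019483 = 0.038113.
Hence the posterior is 0.038113/0.247965 ≈ 0.154.

Now condition on the additional information:
For the numerator, keep only overloaded truck=true terms: 0.82*0.088 = 0.072160
Denominator P(strain alarm | structural fatigue): 0.69*0.912 + 0.82*0.088 = 0.701440
Posterior = 0.072160 / 0.701440 ≈ 0.103

P(overloaded truck | strain alarm) ≈ 0.154; P(overloaded truck | strain alarm, structural fatigue) ≈ 0.103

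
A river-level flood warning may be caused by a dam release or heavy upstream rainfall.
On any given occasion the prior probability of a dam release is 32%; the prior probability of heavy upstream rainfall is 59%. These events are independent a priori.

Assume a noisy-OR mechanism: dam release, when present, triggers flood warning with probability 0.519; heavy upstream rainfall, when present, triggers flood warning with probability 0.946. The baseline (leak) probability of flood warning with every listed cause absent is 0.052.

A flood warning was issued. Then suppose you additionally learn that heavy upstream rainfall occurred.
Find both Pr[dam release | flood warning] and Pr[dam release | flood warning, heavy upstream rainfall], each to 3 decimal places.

Under noisy-OR, P(flood warning | causes) = 1 − (1−0.052)·∏(1−qᵢ) over the active causes.
Sum P(flood warning|·) weighted by the priors over the 4 (dam release, heavy upstream rainfall) configurations:
  P(flood warning) = 0.052*0.68*0.41 + 0.948808*0.68*0.59 + 0.544012*0.32*0.41 + 0.975377*0.32*0.59
        = 0.014498 + 0.380662 + 0.071374 + 0.184151 = 0.650685
The terms with dam release present sum to 0.255525, so
  P(dam release | flood warning) = 0.255525 / 0.650685 ≈ 0.393

With the extra evidence:
P(flood warning | heavy upstream rainfall) = 0.948808*0.68 + 0.975377*0.32 = 0.645189 + 0.312121 = 0.957310
Restricting to configurations with dam release present: 0.975377*0.32 = 0.312121.
P(dam release | flood warning, heavy upstream rainfall) = 0.312121 / 0.957310 ≈ 0.326
The drop from 0.393 to 0.326 is the explaining-away (discounting) effect.

Pr[dam release | flood warning] ≈ 0.393; Pr[dam release | flood warning, heavy upstream rainfall] ≈ 0.326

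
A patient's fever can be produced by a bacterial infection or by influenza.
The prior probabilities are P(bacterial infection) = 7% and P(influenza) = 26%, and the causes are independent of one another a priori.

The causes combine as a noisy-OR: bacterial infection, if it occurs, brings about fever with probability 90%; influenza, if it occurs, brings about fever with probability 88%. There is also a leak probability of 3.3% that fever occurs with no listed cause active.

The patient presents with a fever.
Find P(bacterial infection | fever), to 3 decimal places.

Under noisy-OR, P(fever | causes) = 1 − (1−0.033)·∏(1−qᵢ) over the active causes.
Numerator (weight on configurations with bacterial infection): 0.046791 + 0.017989 = 0.064780
Normalizer over all consistent configurations: 0.033×0.93×0.74 + 0.88396×0.93×0.26 + 0.9033×0.07×0.74 + 0.988396×0.07×0.26 = 0.301233
P(bacterial infection | fever) = 0.064780/0.301233 ≈ 0.215

P(bacterial infection | fever) ≈ 0.215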